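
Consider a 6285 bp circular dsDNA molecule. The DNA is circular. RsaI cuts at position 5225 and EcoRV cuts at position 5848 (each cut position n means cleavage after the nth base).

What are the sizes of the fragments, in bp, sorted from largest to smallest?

Combined cut positions (sorted): 5225, 5848.
Circular molecule, 2 cuts → 2 fragments:
  5848 − 5225 = 623 bp
  wrap: 6285 − 5848 + 5225 = 5662 bp
Sorted largest to smallest: 5662, 623 bp.

5662, 623 bp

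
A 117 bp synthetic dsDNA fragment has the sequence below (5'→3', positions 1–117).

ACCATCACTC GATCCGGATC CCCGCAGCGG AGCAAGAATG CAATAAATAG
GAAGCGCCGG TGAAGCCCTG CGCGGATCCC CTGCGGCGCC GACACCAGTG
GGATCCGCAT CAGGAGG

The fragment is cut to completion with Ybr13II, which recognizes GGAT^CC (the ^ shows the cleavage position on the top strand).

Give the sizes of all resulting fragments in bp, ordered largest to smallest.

58, 27, 19, 13 bp

Ybr13II sites (GGATCC) start at positions 16, 74, 101.
Ybr13II cuts after base 4 of each site, so after positions 19, 77, 104.
Linear molecule, 3 cuts → 4 fragments:
  1–19 → 19 bp
  20–77 → 58 bp
  78–104 → 27 bp
  105–117 → 13 bp
Sorted largest to smallest: 58, 27, 19, 13 bp.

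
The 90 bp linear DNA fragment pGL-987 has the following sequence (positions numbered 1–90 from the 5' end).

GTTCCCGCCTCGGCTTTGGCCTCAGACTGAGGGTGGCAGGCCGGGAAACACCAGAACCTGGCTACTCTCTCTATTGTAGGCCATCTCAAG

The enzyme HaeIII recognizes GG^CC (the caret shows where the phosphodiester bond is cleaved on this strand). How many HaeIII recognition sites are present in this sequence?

3

GGCC occurs starting at positions 18, 39, 79.
HaeIII cuts at 3 sites.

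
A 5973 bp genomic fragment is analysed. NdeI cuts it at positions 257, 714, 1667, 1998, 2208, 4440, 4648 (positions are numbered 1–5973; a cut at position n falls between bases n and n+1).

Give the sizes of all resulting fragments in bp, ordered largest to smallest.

Linear molecule, 7 cuts → 8 fragments:
  257 − 0 = 257 bp
  714 − 257 = 457 bp
  1667 − 714 = 953 bp
  1998 − 1667 = 331 bp
  2208 − 1998 = 210 bp
  4440 − 2208 = 2232 bp
  4648 − 4440 = 208 bp
  5973 − 4648 = 1325 bp
Sorted largest to smallest: 2232, 1325, 953, 457, 331, 257, 210, 208 bp.

2232, 1325, 953, 457, 331, 257, 210, 208 bp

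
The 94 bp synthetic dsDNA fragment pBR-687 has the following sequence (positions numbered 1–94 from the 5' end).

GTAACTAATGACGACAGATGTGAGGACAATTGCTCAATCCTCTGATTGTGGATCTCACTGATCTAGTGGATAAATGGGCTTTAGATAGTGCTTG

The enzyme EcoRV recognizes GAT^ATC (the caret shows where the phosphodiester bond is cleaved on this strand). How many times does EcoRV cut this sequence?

0

No occurrence of GATATC is present in the sequence.
EcoRV does not cut: 0 sites.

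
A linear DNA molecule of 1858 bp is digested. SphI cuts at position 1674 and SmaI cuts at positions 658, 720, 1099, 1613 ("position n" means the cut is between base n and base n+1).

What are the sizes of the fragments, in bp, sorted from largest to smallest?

Combined cut positions (sorted): 658, 720, 1099, 1613, 1674.
Linear molecule, 5 cuts → 6 fragments:
  658 − 0 = 658 bp
  720 − 658 = 62 bp
  1099 − 720 = 379 bp
  1613 − 1099 = 514 bp
  1674 − 1613 = 61 bp
  1858 − 1674 = 184 bp
Sorted largest to smallest: 658, 514, 379, 184, 62, 61 bp.

658, 514, 379, 184, 62, 61 bp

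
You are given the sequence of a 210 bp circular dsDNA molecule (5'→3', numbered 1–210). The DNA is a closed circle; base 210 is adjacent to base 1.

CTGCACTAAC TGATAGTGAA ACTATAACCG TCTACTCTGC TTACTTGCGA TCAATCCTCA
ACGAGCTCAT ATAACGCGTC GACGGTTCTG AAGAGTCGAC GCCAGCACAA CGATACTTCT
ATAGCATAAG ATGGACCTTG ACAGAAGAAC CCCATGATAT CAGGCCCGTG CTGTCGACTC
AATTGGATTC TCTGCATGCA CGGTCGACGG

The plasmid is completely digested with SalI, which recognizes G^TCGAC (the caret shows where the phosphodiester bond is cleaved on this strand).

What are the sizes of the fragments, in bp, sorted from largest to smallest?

85, 78, 30, 17 bp

SalI sites (GTCGAC) start at positions 78, 95, 173, 203.
SalI cuts after the first base of each site, so after positions 78, 95, 173, 203.
Circular molecule, 4 cuts → 4 fragments:
  79–95 → 17 bp
  96–173 → 78 bp
  174–203 → 30 bp
  204–210 then 1–78 → 7 + 78 = 85 bp
Sorted largest to smallest: 85, 78, 30, 17 bp.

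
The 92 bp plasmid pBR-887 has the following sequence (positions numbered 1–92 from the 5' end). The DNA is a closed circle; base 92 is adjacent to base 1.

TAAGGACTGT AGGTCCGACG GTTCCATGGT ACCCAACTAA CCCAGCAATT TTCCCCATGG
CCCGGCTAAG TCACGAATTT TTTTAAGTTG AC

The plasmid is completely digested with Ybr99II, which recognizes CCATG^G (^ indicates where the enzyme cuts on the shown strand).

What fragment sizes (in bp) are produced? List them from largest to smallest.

Ybr99II sites (CCATGG) start at positions 24, 55.
Ybr99II cuts after base 5 of each site (before the last base), so after positions 28, 59.
Circular molecule, 2 cuts → 2 fragments:
  29–59 → 31 bp
  60–92 then 1–28 → 33 + 28 = 61 bp
Sorted largest to smallest: 61, 31 bp.

61, 31 bp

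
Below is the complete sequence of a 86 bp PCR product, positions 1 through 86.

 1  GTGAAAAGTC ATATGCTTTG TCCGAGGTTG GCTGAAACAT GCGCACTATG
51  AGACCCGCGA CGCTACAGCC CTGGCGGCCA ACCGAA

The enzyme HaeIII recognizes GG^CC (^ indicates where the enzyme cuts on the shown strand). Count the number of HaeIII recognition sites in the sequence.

GGCC occurs starting at position 76.
HaeIII cuts at 1 site.

1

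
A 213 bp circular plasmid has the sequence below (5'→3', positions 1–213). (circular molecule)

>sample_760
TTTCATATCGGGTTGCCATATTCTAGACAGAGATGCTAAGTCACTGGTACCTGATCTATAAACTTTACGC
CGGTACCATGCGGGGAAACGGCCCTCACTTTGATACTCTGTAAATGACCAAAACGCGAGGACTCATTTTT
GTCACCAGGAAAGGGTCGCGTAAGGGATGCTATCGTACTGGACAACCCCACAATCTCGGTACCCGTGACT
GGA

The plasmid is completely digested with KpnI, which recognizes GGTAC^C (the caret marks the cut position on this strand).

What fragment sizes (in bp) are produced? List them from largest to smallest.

126, 61, 26 bp

KpnI sites (GGTACC) start at positions 46, 72, 198.
KpnI cuts after base 5 of each site (before the last base), so after positions 50, 76, 202.
Circular molecule, 3 cuts → 3 fragments:
  51–76 → 26 bp
  77–202 → 126 bp
  203–213 then 1–50 → 11 + 50 = 61 bp
Sorted largest to smallest: 126, 61, 26 bp.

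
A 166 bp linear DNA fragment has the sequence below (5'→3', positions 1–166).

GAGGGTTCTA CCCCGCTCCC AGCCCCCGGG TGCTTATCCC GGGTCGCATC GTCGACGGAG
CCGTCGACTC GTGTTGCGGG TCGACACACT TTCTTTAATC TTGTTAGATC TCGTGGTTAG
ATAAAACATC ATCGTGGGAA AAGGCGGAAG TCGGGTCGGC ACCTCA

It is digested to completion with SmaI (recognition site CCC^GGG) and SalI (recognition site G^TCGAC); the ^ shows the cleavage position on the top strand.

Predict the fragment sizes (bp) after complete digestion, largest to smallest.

86, 27, 17, 13, 12, 11 bp

SmaI sites (CCCGGG) start at positions 25, 38.
SmaI cuts after base 3 of each site, so after positions 27, 40.
SalI sites (GTCGAC) start at positions 51, 63, 80.
SalI cuts after the first base of each site, so after positions 51, 63, 80.
Combined cut positions: 27, 40, 51, 63, 80.
Linear molecule, 5 cuts → 6 fragments:
  1–27 → 27 bp
  28–40 → 13 bp
  41–51 → 11 bp
  52–63 → 12 bp
  64–80 → 17 bp
  81–166 → 86 bp
Sorted largest to smallest: 86, 27, 17, 13, 12, 11 bp.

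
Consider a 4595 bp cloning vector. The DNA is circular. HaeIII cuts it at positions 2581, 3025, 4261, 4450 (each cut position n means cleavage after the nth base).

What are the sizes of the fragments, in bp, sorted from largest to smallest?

2726, 1236, 444, 189 bp

Circular molecule, 4 cuts → 4 fragments:
  3025 − 2581 = 444 bp
  4261 − 3025 = 1236 bp
  4450 − 4261 = 189 bp
  wrap: 4595 − 4450 + 2581 = 2726 bp
Sorted largest to smallest: 2726, 1236, 444, 189 bp.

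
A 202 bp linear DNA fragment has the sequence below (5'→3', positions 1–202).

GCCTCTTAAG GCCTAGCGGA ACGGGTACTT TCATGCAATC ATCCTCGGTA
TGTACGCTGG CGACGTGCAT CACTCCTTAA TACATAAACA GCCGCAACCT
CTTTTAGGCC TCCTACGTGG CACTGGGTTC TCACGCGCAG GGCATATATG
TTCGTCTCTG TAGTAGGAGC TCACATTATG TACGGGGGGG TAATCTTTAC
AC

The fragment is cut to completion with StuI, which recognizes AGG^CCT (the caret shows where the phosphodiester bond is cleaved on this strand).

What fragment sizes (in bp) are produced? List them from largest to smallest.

97, 94, 11 bp

StuI sites (AGGCCT) start at positions 9, 106.
StuI cuts after base 3 of each site, so after positions 11, 108.
Linear molecule, 2 cuts → 3 fragments:
  1–11 → 11 bp
  12–108 → 97 bp
  109–202 → 94 bp
Sorted largest to smallest: 97, 94, 11 bp.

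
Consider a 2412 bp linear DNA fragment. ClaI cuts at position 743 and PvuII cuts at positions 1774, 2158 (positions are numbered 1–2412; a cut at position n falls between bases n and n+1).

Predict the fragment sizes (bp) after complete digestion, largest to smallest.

1031, 743, 384, 254 bp

Combined cut positions (sorted): 743, 1774, 2158.
Linear molecule, 3 cuts → 4 fragments:
  743 − 0 = 743 bp
  1774 − 743 = 1031 bp
  2158 − 1774 = 384 bp
  2412 − 2158 = 254 bp
Sorted largest to smallest: 1031, 743, 384, 254 bp.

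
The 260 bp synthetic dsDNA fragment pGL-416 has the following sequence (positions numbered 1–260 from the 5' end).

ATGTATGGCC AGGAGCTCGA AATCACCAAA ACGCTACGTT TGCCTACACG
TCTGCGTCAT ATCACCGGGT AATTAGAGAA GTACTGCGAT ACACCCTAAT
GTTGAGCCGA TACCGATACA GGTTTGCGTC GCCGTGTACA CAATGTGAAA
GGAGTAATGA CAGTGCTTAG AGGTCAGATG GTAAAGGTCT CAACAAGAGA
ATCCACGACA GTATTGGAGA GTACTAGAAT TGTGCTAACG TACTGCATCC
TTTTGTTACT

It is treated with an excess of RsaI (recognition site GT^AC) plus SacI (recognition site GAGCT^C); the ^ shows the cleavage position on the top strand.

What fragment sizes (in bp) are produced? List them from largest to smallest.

RsaI sites (GTAC) start at positions 81, 136, 221, 240.
RsaI cuts after base 2 of each site, so after positions 82, 137, 222, 241.
The SacI site (GAGCTC) starts at position 13.
SacI cuts after base 5 of each site (before the last base), so after position 17.
Combined cut positions: 17, 82, 137, 222, 241.
Linear molecule, 5 cuts → 6 fragments:
  1–17 → 17 bp
  18–82 → 65 bp
  83–137 → 55 bp
  138–222 → 85 bp
  223–241 → 19 bp
  242–260 → 19 bp
Sorted largest to smallest: 85, 65, 55, 19, 19, 17 bp.

85, 65, 55, 19, 19, 17 bp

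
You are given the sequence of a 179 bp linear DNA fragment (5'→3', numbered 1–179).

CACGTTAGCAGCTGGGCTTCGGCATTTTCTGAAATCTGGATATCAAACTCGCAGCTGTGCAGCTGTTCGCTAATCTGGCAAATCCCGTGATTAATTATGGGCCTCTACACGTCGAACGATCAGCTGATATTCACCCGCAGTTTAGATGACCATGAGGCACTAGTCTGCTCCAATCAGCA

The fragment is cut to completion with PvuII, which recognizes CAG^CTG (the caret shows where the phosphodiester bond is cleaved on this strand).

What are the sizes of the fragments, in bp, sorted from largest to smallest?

61, 56, 43, 11, 8 bp

PvuII sites (CAGCTG) start at positions 9, 52, 60, 121.
PvuII cuts after base 3 of each site, so after positions 11, 54, 62, 123.
Linear molecule, 4 cuts → 5 fragments:
  1–11 → 11 bp
  12–54 → 43 bp
  55–62 → 8 bp
  63–123 → 61 bp
  124–179 → 56 bp
Sorted largest to smallest: 61, 56, 43, 11, 8 bp.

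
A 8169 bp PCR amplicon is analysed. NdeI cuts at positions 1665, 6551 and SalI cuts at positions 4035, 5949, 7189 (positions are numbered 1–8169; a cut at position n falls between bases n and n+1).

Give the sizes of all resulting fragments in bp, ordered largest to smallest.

2370, 1914, 1665, 980, 638, 602 bp

Combined cut positions (sorted): 1665, 4035, 5949, 6551, 7189.
Linear molecule, 5 cuts → 6 fragments:
  1665 − 0 = 1665 bp
  4035 − 1665 = 2370 bp
  5949 − 4035 = 1914 bp
  6551 − 5949 = 602 bp
  7189 − 6551 = 638 bp
  8169 − 7189 = 980 bp
Sorted largest to smallest: 2370, 1914, 1665, 980, 638, 602 bp.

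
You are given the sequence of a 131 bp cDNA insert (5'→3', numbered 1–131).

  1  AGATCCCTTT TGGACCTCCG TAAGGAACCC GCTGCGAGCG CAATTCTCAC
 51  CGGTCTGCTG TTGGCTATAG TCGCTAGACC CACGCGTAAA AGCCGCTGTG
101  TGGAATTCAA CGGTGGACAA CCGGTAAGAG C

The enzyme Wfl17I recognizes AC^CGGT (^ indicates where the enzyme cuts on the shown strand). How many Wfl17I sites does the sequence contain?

2

ACCGGT occurs starting at positions 49, 120.
Wfl17I cuts at 2 sites.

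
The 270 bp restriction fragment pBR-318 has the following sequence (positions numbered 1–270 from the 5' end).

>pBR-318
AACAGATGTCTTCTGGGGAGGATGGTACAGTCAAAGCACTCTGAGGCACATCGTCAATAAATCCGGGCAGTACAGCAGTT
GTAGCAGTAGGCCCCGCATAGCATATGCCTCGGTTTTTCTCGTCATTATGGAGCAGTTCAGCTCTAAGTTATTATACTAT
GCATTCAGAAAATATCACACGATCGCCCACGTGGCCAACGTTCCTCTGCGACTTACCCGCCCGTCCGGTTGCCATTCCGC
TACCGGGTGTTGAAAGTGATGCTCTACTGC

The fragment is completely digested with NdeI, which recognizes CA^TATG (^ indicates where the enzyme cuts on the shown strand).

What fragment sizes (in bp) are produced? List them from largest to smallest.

The NdeI site (CATATG) starts at position 102.
NdeI cuts after base 2 of each site, so after position 103.
Linear molecule, 1 cut → 2 fragments:
  1–103 → 103 bp
  104–270 → 167 bp
Sorted largest to smallest: 167, 103 bp.

167, 103 bp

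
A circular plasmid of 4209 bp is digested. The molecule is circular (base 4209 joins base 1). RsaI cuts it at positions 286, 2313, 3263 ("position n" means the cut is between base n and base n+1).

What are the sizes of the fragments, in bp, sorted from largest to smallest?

Circular molecule, 3 cuts → 3 fragments:
  2313 − 286 = 2027 bp
  3263 − 2313 = 950 bp
  wrap: 4209 − 3263 + 286 = 1232 bp
Sorted largest to smallest: 2027, 1232, 950 bp.

2027, 1232, 950 bp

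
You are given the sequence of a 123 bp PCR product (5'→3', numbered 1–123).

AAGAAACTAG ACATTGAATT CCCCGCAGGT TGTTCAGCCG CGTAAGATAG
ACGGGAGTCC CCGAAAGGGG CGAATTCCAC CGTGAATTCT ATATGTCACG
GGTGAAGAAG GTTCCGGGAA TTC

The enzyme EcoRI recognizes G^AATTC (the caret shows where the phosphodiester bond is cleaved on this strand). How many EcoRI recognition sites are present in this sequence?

GAATTC occurs starting at positions 16, 72, 84, 118.
EcoRI cuts at 4 sites.

4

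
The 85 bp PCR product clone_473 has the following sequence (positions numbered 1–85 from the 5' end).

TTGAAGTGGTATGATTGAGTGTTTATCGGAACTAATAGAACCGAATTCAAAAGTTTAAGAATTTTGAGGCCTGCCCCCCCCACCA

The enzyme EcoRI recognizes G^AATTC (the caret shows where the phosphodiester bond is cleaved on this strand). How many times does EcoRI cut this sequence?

GAATTC occurs starting at position 43.
EcoRI cuts at 1 site.

1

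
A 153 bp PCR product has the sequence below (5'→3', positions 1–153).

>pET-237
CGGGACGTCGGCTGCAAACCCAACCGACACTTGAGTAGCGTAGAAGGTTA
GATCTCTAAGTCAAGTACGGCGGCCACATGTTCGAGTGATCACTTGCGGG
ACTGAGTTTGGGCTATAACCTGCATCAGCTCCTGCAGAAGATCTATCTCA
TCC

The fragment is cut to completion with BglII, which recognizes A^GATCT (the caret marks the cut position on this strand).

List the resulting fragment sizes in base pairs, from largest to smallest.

BglII sites (AGATCT) start at positions 50, 139.
BglII cuts after the first base of each site, so after positions 50, 139.
Linear molecule, 2 cuts → 3 fragments:
  1–50 → 50 bp
  51–139 → 89 bp
  140–153 → 14 bp
Sorted largest to smallest: 89, 50, 14 bp.

89, 50, 14 bp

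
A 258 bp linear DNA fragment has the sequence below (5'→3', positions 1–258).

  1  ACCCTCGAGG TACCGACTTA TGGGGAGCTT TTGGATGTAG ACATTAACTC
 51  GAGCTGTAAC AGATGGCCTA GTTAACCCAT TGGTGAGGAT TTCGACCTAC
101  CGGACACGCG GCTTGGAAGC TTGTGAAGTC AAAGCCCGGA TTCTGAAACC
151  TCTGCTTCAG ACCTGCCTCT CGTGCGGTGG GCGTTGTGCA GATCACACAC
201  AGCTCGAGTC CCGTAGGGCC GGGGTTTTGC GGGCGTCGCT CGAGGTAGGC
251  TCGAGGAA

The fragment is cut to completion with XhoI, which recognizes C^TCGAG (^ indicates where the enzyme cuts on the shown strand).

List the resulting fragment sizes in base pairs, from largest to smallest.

155, 44, 36, 11, 8, 4 bp

XhoI sites (CTCGAG) start at positions 4, 48, 203, 239, 250.
XhoI cuts after the first base of each site, so after positions 4, 48, 203, 239, 250.
Linear molecule, 5 cuts → 6 fragments:
  1–4 → 4 bp
  5–48 → 44 bp
  49–203 → 155 bp
  204–239 → 36 bp
  240–250 → 11 bp
  251–258 → 8 bp
Sorted largest to smallest: 155, 44, 36, 11, 8, 4 bp.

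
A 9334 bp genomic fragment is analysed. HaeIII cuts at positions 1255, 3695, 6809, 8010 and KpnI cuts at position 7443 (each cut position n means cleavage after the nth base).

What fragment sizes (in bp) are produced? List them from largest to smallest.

3114, 2440, 1324, 1255, 634, 567 bp

Combined cut positions (sorted): 1255, 3695, 6809, 7443, 8010.
Linear molecule, 5 cuts → 6 fragments:
  1255 − 0 = 1255 bp
  3695 − 1255 = 2440 bp
  6809 − 3695 = 3114 bp
  7443 − 6809 = 634 bp
  8010 − 7443 = 567 bp
  9334 − 8010 = 1324 bp
Sorted largest to smallest: 3114, 2440, 1324, 1255, 634, 567 bp.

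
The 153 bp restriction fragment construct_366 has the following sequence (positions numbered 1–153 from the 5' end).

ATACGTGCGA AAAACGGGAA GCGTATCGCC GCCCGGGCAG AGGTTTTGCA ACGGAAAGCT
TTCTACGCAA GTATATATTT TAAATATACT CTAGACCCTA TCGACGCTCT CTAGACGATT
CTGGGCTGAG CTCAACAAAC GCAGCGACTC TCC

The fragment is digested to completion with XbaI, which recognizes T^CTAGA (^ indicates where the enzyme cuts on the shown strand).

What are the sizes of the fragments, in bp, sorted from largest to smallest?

90, 43, 20 bp

XbaI sites (TCTAGA) start at positions 90, 110.
XbaI cuts after the first base of each site, so after positions 90, 110.
Linear molecule, 2 cuts → 3 fragments:
  1–90 → 90 bp
  91–110 → 20 bp
  111–153 → 43 bp
Sorted largest to smallest: 90, 43, 20 bp.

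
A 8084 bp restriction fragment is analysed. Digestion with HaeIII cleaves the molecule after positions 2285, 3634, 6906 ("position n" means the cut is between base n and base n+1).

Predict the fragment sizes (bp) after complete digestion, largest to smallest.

3272, 2285, 1349, 1178 bp

Linear molecule, 3 cuts → 4 fragments:
  2285 − 0 = 2285 bp
  3634 − 2285 = 1349 bp
  6906 − 3634 = 3272 bp
  8084 − 6906 = 1178 bp
Sorted largest to smallest: 3272, 2285, 1349, 1178 bp.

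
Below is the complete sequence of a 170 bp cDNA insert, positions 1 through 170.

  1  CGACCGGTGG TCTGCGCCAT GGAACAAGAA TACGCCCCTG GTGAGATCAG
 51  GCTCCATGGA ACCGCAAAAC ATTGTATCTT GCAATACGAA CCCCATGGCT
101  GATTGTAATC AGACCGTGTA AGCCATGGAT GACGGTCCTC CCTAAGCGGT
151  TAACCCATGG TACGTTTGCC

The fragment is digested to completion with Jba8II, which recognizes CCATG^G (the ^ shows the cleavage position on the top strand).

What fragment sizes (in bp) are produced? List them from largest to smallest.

Jba8II sites (CCATGG) start at positions 17, 54, 93, 123, 155.
Jba8II cuts after base 5 of each site (before the last base), so after positions 21, 58, 97, 127, 159.
Linear molecule, 5 cuts → 6 fragments:
  1–21 → 21 bp
  22–58 → 37 bp
  59–97 → 39 bp
  98–127 → 30 bp
  128–159 → 32 bp
  160–170 → 11 bp
Sorted largest to smallest: 39, 37, 32, 30, 21, 11 bp.

39, 37, 32, 30, 21, 11 bp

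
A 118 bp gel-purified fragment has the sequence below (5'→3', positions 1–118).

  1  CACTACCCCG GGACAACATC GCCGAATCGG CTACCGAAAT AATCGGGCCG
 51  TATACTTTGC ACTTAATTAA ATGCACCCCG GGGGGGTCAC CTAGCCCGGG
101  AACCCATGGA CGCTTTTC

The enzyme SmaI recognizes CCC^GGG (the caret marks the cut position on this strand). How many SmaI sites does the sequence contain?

3

CCCGGG occurs starting at positions 7, 77, 95.
SmaI cuts at 3 sites.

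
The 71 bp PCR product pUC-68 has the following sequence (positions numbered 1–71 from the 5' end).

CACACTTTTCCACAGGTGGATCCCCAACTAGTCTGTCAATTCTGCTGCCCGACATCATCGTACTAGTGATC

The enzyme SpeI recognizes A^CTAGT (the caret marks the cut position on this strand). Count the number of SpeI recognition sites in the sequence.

2

ACTAGT occurs starting at positions 27, 62.
SpeI cuts at 2 sites.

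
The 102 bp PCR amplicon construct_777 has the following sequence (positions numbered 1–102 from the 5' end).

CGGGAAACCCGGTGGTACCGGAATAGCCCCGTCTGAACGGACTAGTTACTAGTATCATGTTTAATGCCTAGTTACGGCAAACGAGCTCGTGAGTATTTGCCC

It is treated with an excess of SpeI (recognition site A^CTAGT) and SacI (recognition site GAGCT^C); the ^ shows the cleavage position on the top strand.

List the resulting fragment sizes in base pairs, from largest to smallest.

41, 39, 15, 7 bp

SpeI sites (ACTAGT) start at positions 41, 48.
SpeI cuts after the first base of each site, so after positions 41, 48.
The SacI site (GAGCTC) starts at position 83.
SacI cuts after base 5 of each site (before the last base), so after position 87.
Combined cut positions: 41, 48, 87.
Linear molecule, 3 cuts → 4 fragments:
  1–41 → 41 bp
  42–48 → 7 bp
  49–87 → 39 bp
  88–102 → 15 bp
Sorted largest to smallest: 41, 39, 15, 7 bp.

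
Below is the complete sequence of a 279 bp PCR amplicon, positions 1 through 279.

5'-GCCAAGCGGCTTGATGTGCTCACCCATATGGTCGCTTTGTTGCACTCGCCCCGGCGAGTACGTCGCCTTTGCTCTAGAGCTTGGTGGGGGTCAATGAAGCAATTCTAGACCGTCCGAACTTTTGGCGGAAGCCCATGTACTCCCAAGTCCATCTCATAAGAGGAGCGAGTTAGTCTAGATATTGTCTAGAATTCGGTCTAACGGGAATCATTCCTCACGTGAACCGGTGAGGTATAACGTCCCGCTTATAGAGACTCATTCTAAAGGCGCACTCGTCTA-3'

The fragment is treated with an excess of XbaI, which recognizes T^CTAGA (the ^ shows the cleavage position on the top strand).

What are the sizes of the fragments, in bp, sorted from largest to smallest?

94, 73, 70, 31, 11 bp

XbaI sites (TCTAGA) start at positions 73, 104, 174, 185.
XbaI cuts after the first base of each site, so after positions 73, 104, 174, 185.
Linear molecule, 4 cuts → 5 fragments:
  1–73 → 73 bp
  74–104 → 31 bp
  105–174 → 70 bp
  175–185 → 11 bp
  186–279 → 94 bp
Sorted largest to smallest: 94, 73, 70, 31, 11 bp.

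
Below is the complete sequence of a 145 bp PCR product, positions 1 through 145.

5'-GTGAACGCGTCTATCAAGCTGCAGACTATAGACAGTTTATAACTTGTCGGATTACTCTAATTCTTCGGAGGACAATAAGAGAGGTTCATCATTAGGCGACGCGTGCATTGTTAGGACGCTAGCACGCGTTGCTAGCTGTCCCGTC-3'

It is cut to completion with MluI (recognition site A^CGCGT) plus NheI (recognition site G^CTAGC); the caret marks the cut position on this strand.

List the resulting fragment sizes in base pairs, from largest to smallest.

MluI sites (ACGCGT) start at positions 5, 99, 124.
MluI cuts after the first base of each site, so after positions 5, 99, 124.
NheI sites (GCTAGC) start at positions 118, 131.
NheI cuts after the first base of each site, so after positions 118, 131.
Combined cut positions: 5, 99, 118, 124, 131.
Linear molecule, 5 cuts → 6 fragments:
  1–5 → 5 bp
  6–99 → 94 bp
  100–118 → 19 bp
  119–124 → 6 bp
  125–131 → 7 bp
  132–145 → 14 bp
Sorted largest to smallest: 94, 19, 14, 7, 6, 5 bp.

94, 19, 14, 7, 6, 5 bp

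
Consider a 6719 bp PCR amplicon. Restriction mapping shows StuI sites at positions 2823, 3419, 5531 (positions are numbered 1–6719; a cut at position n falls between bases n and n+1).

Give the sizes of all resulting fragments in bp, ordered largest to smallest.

Linear molecule, 3 cuts → 4 fragments:
  2823 − 0 = 2823 bp
  3419 − 2823 = 596 bp
  5531 − 3419 = 2112 bp
  6719 − 5531 = 1188 bp
Sorted largest to smallest: 2823, 2112, 1188, 596 bp.

2823, 2112, 1188, 596 bp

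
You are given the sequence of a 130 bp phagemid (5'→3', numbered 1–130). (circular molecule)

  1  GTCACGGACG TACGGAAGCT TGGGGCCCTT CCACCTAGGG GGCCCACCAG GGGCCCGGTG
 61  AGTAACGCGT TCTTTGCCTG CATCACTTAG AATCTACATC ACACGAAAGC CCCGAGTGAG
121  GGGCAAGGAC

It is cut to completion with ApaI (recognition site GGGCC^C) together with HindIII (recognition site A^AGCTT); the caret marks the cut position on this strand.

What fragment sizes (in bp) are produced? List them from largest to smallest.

91, 17, 11, 11 bp

ApaI sites (GGGCCC) start at positions 23, 40, 51.
ApaI cuts after base 5 of each site (before the last base), so after positions 27, 44, 55.
The HindIII site (AAGCTT) starts at position 16.
HindIII cuts after the first base of each site, so after position 16.
Combined cut positions: 16, 27, 44, 55.
Circular molecule, 4 cuts → 4 fragments:
  17–27 → 11 bp
  28–44 → 17 bp
  45–55 → 11 bp
  56–130 then 1–16 → 75 + 16 = 91 bp
Sorted largest to smallest: 91, 17, 11, 11 bp.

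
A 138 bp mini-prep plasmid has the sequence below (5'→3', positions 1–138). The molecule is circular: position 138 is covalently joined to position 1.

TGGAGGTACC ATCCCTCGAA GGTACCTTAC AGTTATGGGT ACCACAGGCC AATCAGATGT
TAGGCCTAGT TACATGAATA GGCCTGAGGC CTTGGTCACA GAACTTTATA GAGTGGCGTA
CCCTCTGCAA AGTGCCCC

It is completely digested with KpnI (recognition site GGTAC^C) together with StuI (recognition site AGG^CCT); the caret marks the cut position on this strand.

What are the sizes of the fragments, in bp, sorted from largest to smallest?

KpnI sites (GGTACC) start at positions 5, 21, 38.
KpnI cuts after base 5 of each site (before the last base), so after positions 9, 25, 42.
StuI sites (AGGCCT) start at positions 62, 80, 87.
StuI cuts after base 3 of each site, so after positions 64, 82, 89.
Combined cut positions: 9, 25, 42, 64, 82, 89.
Circular molecule, 6 cuts → 6 fragments:
  10–25 → 16 bp
  26–42 → 17 bp
  43–64 → 22 bp
  65–82 → 18 bp
  83–89 → 7 bp
  90–138 then 1–9 → 49 + 9 = 58 bp
Sorted largest to smallest: 58, 22, 18, 17, 16, 7 bp.

58, 22, 18, 17, 16, 7 bp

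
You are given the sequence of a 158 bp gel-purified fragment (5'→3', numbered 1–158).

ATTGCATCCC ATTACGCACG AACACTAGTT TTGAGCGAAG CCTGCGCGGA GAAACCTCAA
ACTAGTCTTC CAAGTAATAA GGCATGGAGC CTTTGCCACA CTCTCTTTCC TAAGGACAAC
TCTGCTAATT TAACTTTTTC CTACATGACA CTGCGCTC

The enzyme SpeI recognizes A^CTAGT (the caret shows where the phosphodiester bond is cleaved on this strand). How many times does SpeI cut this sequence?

2

ACTAGT occurs starting at positions 24, 61.
SpeI cuts at 2 sites.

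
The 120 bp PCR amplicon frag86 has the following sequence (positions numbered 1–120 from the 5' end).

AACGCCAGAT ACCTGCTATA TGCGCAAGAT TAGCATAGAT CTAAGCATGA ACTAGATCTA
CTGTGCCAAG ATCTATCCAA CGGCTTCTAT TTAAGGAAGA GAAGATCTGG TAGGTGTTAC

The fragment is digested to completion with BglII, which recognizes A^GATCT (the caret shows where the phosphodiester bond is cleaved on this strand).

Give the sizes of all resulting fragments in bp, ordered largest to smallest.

37, 34, 17, 17, 15 bp

BglII sites (AGATCT) start at positions 37, 54, 69, 103.
BglII cuts after the first base of each site, so after positions 37, 54, 69, 103.
Linear molecule, 4 cuts → 5 fragments:
  1–37 → 37 bp
  38–54 → 17 bp
  55–69 → 15 bp
  70–103 → 34 bp
  104–120 → 17 bp
Sorted largest to smallest: 37, 34, 17, 17, 15 bp.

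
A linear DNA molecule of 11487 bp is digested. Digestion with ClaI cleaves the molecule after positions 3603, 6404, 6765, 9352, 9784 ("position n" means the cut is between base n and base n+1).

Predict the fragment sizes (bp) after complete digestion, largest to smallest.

3603, 2801, 2587, 1703, 432, 361 bp

Linear molecule, 5 cuts → 6 fragments:
  3603 − 0 = 3603 bp
  6404 − 3603 = 2801 bp
  6765 − 6404 = 361 bp
  9352 − 6765 = 2587 bp
  9784 − 9352 = 432 bp
  11487 − 9784 = 1703 bp
Sorted largest to smallest: 3603, 2801, 2587, 1703, 432, 361 bp.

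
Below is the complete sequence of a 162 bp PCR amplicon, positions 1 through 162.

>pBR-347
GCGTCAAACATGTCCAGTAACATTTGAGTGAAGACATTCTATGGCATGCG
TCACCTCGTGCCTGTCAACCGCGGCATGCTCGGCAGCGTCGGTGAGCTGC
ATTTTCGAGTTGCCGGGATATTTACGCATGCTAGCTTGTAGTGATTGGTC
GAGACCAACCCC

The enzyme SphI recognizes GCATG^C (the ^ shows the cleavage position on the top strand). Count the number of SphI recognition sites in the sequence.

3

GCATGC occurs starting at positions 44, 74, 126.
SphI cuts at 3 sites.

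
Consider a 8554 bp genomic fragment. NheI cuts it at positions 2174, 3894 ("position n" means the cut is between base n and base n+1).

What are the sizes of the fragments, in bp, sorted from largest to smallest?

4660, 2174, 1720 bp

Linear molecule, 2 cuts → 3 fragments:
  2174 − 0 = 2174 bp
  3894 − 2174 = 1720 bp
  8554 − 3894 = 4660 bp
Sorted largest to smallest: 4660, 2174, 1720 bp.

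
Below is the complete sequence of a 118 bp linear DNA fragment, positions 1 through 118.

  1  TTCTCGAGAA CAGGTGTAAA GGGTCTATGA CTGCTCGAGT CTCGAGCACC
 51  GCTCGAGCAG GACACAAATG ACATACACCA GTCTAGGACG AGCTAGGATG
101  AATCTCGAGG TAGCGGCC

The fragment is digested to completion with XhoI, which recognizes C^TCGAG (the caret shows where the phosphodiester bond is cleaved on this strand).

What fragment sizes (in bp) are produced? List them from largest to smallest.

XhoI sites (CTCGAG) start at positions 3, 34, 41, 52, 104.
XhoI cuts after the first base of each site, so after positions 3, 34, 41, 52, 104.
Linear molecule, 5 cuts → 6 fragments:
  1–3 → 3 bp
  4–34 → 31 bp
  35–41 → 7 bp
  42–52 → 11 bp
  53–104 → 52 bp
  105–118 → 14 bp
Sorted largest to smallest: 52, 31, 14, 11, 7, 3 bp.

52, 31, 14, 11, 7, 3 bp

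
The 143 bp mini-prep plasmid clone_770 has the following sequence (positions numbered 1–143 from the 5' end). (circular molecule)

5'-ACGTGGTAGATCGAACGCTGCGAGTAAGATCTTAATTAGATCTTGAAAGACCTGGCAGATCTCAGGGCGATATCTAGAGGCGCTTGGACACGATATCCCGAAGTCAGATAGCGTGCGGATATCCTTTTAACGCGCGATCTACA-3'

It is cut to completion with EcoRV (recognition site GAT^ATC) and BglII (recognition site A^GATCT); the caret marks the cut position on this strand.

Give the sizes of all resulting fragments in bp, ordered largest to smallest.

EcoRV sites (GATATC) start at positions 69, 92, 118.
EcoRV cuts after base 3 of each site, so after positions 71, 94, 120.
BglII sites (AGATCT) start at positions 27, 38, 57.
BglII cuts after the first base of each site, so after positions 27, 38, 57.
Combined cut positions: 27, 38, 57, 71, 94, 120.
Circular molecule, 6 cuts → 6 fragments:
  28–38 → 11 bp
  39–57 → 19 bp
  58–71 → 14 bp
  72–94 → 23 bp
  95–120 → 26 bp
  121–143 then 1–27 → 23 + 27 = 50 bp
Sorted largest to smallest: 50, 26, 23, 19, 14, 11 bp.

50, 26, 23, 19, 14, 11 bp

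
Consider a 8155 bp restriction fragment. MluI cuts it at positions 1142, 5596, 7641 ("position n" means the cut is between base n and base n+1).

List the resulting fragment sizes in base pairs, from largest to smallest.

4454, 2045, 1142, 514 bp

Linear molecule, 3 cuts → 4 fragments:
  1142 − 0 = 1142 bp
  5596 − 1142 = 4454 bp
  7641 − 5596 = 2045 bp
  8155 − 7641 = 514 bp
Sorted largest to smallest: 4454, 2045, 1142, 514 bp.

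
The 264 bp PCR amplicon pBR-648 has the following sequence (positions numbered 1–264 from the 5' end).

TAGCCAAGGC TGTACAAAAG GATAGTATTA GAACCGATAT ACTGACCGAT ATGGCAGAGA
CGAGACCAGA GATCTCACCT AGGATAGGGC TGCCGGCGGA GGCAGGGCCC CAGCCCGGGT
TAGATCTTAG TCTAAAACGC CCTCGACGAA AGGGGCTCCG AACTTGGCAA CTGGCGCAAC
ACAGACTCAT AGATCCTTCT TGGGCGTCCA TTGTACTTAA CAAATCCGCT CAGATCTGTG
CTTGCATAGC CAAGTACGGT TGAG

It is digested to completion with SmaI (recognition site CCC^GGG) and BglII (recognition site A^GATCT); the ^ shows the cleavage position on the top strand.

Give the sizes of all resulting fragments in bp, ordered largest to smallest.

The SmaI site (CCCGGG) starts at position 114.
SmaI cuts after base 3 of each site, so after position 116.
BglII sites (AGATCT) start at positions 70, 122, 232.
BglII cuts after the first base of each site, so after positions 70, 122, 232.
Combined cut positions: 70, 116, 122, 232.
Linear molecule, 4 cuts → 5 fragments:
  1–70 → 70 bp
  71–116 → 46 bp
  117–122 → 6 bp
  123–232 → 110 bp
  233–264 → 32 bp
Sorted largest to smallest: 110, 70, 46, 32, 6 bp.

110, 70, 46, 32, 6 bp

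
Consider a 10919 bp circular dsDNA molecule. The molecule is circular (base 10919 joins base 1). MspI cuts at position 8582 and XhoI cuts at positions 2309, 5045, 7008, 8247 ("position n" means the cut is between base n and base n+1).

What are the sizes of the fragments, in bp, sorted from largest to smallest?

Combined cut positions (sorted): 2309, 5045, 7008, 8247, 8582.
Circular molecule, 5 cuts → 5 fragments:
  5045 − 2309 = 2736 bp
  7008 − 5045 = 1963 bp
  8247 − 7008 = 1239 bp
  8582 − 8247 = 335 bp
  wrap: 10919 − 8582 + 2309 = 4646 bp
Sorted largest to smallest: 4646, 2736, 1963, 1239, 335 bp.

4646, 2736, 1963, 1239, 335 bp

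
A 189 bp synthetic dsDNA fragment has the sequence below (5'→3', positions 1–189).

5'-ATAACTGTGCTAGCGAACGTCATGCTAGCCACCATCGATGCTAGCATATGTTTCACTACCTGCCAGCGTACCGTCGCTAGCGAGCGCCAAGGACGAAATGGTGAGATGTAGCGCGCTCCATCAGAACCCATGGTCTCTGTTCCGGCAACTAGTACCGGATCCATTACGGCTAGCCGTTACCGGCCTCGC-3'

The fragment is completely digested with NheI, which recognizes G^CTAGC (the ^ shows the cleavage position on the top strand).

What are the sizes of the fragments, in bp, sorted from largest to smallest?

93, 36, 20, 16, 15, 9 bp

NheI sites (GCTAGC) start at positions 9, 24, 40, 76, 169.
NheI cuts after the first base of each site, so after positions 9, 24, 40, 76, 169.
Linear molecule, 5 cuts → 6 fragments:
  1–9 → 9 bp
  10–24 → 15 bp
  25–40 → 16 bp
  41–76 → 36 bp
  77–169 → 93 bp
  170–189 → 20 bp
Sorted largest to smallest: 93, 36, 20, 16, 15, 9 bp.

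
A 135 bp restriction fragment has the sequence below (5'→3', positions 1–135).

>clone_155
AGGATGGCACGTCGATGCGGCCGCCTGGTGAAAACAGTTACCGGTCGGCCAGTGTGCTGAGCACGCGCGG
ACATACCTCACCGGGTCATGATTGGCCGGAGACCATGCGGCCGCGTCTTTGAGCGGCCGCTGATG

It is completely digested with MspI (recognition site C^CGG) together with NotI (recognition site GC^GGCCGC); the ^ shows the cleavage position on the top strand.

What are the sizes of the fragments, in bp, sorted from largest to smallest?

MspI sites (CCGG) start at positions 41, 81, 96.
MspI cuts after the first base of each site, so after positions 41, 81, 96.
NotI sites (GCGGCCGC) start at positions 17, 107, 123.
NotI cuts after base 2 of each site, so after positions 18, 108, 124.
Combined cut positions: 18, 41, 81, 96, 108, 124.
Linear molecule, 6 cuts → 7 fragments:
  1–18 → 18 bp
  19–41 → 23 bp
  42–81 → 40 bp
  82–96 → 15 bp
  97–108 → 12 bp
  109–124 → 16 bp
  125–135 → 11 bp
Sorted largest to smallest: 40, 23, 18, 16, 15, 12, 11 bp.

40, 23, 18, 16, 15, 12, 11 bp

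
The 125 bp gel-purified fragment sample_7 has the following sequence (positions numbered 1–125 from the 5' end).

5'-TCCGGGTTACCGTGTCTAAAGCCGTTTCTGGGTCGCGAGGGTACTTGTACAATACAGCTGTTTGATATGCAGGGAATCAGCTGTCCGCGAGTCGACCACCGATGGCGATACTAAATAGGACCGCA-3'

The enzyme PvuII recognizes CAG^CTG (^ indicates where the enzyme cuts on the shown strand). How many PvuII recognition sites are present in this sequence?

2

CAGCTG occurs starting at positions 55, 78.
PvuII cuts at 2 sites.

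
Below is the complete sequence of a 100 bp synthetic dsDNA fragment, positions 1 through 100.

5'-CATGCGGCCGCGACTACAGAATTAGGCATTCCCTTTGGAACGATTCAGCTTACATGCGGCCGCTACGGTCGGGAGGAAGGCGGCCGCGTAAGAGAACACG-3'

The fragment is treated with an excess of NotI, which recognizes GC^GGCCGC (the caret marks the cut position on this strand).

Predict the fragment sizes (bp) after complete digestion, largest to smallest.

NotI sites (GCGGCCGC) start at positions 4, 56, 80.
NotI cuts after base 2 of each site, so after positions 5, 57, 81.
Linear molecule, 3 cuts → 4 fragments:
  1–5 → 5 bp
  6–57 → 52 bp
  58–81 → 24 bp
  82–100 → 19 bp
Sorted largest to smallest: 52, 24, 19, 5 bp.

52, 24, 19, 5 bp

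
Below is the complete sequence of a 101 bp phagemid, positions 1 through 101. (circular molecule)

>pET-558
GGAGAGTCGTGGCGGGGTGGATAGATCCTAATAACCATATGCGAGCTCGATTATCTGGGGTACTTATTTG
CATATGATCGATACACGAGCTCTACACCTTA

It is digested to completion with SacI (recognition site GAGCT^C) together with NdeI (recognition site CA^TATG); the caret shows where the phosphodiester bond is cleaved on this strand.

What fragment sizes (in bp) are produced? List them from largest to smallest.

47, 25, 19, 10 bp

SacI sites (GAGCTC) start at positions 43, 87.
SacI cuts after base 5 of each site (before the last base), so after positions 47, 91.
NdeI sites (CATATG) start at positions 36, 71.
NdeI cuts after base 2 of each site, so after positions 37, 72.
Combined cut positions: 37, 47, 72, 91.
Circular molecule, 4 cuts → 4 fragments:
  38–47 → 10 bp
  48–72 → 25 bp
  73–91 → 19 bp
  92–101 then 1–37 → 10 + 37 = 47 bp
Sorted largest to smallest: 47, 25, 19, 10 bp.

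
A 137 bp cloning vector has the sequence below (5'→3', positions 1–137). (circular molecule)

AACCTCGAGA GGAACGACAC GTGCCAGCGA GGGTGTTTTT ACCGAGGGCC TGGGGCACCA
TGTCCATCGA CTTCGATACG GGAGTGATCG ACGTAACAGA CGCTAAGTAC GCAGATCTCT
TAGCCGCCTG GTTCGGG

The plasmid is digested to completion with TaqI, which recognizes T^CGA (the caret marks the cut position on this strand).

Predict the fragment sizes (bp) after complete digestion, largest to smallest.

TaqI sites (TCGA) start at positions 5, 67, 73, 88.
TaqI cuts after the first base of each site, so after positions 5, 67, 73, 88.
Circular molecule, 4 cuts → 4 fragments:
  6–67 → 62 bp
  68–73 → 6 bp
  74–88 → 15 bp
  89–137 then 1–5 → 49 + 5 = 54 bp
Sorted largest to smallest: 62, 54, 15, 6 bp.

62, 54, 15, 6 bp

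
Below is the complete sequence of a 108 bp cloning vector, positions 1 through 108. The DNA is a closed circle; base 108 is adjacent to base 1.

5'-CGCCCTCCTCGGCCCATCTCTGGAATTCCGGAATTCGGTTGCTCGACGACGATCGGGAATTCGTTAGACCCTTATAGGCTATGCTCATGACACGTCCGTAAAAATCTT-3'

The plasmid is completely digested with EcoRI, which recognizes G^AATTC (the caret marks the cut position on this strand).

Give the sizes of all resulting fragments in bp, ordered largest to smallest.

74, 26, 8 bp

EcoRI sites (GAATTC) start at positions 23, 31, 57.
EcoRI cuts after the first base of each site, so after positions 23, 31, 57.
Circular molecule, 3 cuts → 3 fragments:
  24–31 → 8 bp
  32–57 → 26 bp
  58–108 then 1–23 → 51 + 23 = 74 bp
Sorted largest to smallest: 74, 26, 8 bp.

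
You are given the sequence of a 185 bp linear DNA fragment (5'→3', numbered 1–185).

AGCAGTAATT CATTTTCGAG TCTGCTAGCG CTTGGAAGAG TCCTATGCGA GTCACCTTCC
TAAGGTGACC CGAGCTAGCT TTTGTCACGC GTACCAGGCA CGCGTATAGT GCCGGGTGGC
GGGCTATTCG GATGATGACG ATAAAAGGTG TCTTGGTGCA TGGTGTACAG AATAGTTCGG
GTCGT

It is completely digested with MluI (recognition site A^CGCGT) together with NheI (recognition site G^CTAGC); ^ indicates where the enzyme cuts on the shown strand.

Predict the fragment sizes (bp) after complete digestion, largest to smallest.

85, 50, 24, 13, 13 bp

MluI sites (ACGCGT) start at positions 87, 100.
MluI cuts after the first base of each site, so after positions 87, 100.
NheI sites (GCTAGC) start at positions 24, 74.
NheI cuts after the first base of each site, so after positions 24, 74.
Combined cut positions: 24, 74, 87, 100.
Linear molecule, 4 cuts → 5 fragments:
  1–24 → 24 bp
  25–74 → 50 bp
  75–87 → 13 bp
  88–100 → 13 bp
  101–185 → 85 bp
Sorted largest to smallest: 85, 50, 24, 13, 13 bp.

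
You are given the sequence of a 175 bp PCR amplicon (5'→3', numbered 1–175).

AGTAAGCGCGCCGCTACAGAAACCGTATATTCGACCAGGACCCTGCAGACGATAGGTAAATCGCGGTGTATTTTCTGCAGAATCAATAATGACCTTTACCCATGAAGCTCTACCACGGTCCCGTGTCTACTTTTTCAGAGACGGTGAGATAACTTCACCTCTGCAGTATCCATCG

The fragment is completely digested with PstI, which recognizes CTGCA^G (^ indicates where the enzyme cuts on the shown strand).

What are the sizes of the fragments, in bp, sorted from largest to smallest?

86, 47, 32, 10 bp

PstI sites (CTGCAG) start at positions 43, 75, 161.
PstI cuts after base 5 of each site (before the last base), so after positions 47, 79, 165.
Linear molecule, 3 cuts → 4 fragments:
  1–47 → 47 bp
  48–79 → 32 bp
  80–165 → 86 bp
  166–175 → 10 bp
Sorted largest to smallest: 86, 47, 32, 10 bp.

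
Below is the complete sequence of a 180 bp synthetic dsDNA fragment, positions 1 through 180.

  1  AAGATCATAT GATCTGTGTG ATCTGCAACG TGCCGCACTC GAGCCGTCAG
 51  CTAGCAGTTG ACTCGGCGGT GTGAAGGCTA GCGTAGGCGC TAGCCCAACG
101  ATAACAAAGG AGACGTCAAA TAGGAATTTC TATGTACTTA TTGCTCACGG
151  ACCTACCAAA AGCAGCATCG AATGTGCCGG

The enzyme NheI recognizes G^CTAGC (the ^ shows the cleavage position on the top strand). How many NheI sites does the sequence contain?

3

GCTAGC occurs starting at positions 50, 77, 89.
NheI cuts at 3 sites.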